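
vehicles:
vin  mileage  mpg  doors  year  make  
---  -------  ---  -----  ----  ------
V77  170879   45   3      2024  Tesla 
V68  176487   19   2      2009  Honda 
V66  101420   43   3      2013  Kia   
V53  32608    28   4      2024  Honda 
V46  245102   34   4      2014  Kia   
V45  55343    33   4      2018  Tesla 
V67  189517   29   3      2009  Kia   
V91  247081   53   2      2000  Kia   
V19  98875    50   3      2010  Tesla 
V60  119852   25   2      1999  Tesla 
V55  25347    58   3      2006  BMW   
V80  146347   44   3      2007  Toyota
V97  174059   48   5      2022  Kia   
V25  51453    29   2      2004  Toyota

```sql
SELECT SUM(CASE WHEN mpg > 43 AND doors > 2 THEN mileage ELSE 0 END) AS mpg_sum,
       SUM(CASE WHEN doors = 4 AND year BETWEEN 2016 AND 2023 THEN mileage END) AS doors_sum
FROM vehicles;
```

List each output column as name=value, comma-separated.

mpg_sum=615507, doors_sum=55343

[mpg_sum: mpg > 43 AND doors > 2]
vin=V77: ✓ → 170879
vin=V68: ✗
vin=V66: ✗
vin=V53: ✗
vin=V46: ✗
vin=V45: ✗
vin=V67: ✗
vin=V91: ✗
vin=V19: ✓ → 98875
vin=V60: ✗
vin=V55: ✓ → 25347
vin=V80: ✓ → 146347
vin=V97: ✓ → 174059
vin=V25: ✗
mpg_sum = 170879 + 98875 + 25347 + 146347 + 174059 = 615507
—
[doors_sum: doors = 4 AND year BETWEEN 2016 AND 2023]
vin=V77: ✗
vin=V68: ✗
vin=V66: ✗
vin=V53: ✗
vin=V46: ✗
vin=V45: ✓ → 55343
vin=V67: ✗
vin=V91: ✗
vin=V19: ✗
vin=V60: ✗
vin=V55: ✗
vin=V80: ✗
vin=V97: ✗
vin=V25: ✗
doors_sum = 55343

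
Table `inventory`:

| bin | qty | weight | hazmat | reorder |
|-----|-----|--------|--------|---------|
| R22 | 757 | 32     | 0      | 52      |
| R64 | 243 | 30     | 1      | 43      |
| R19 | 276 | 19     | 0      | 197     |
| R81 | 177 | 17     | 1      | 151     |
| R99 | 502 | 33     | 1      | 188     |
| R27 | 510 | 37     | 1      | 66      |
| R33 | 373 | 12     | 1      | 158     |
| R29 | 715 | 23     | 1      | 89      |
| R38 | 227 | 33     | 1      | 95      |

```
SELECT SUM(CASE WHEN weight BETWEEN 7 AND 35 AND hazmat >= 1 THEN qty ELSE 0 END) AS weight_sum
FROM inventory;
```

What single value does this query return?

2237

bin=R22: ✗
bin=R64: ✓ → 243
bin=R19: ✗
bin=R81: ✓ → 177
bin=R99: ✓ → 502
bin=R27: ✗
bin=R33: ✓ → 373
bin=R29: ✓ → 715
bin=R38: ✓ → 227
weight_sum = 243 + 177 + 502 + 373 + 715 + 227 = 2237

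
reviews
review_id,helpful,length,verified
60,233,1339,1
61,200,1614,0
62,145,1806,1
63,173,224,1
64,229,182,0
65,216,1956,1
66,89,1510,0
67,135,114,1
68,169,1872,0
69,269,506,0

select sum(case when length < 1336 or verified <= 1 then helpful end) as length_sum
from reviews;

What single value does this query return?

1858

review_id=60: ✓ → 233
review_id=61: ✓ → 200
review_id=62: ✓ → 145
review_id=63: ✓ → 173
review_id=64: ✓ → 229
review_id=65: ✓ → 216
review_id=66: ✓ → 89
review_id=67: ✓ → 135
review_id=68: ✓ → 169
review_id=69: ✓ → 269
length_sum = 233 + 200 + 145 + 173 + 229 + 216 + 89 + 135 + 169 + 269 = 1858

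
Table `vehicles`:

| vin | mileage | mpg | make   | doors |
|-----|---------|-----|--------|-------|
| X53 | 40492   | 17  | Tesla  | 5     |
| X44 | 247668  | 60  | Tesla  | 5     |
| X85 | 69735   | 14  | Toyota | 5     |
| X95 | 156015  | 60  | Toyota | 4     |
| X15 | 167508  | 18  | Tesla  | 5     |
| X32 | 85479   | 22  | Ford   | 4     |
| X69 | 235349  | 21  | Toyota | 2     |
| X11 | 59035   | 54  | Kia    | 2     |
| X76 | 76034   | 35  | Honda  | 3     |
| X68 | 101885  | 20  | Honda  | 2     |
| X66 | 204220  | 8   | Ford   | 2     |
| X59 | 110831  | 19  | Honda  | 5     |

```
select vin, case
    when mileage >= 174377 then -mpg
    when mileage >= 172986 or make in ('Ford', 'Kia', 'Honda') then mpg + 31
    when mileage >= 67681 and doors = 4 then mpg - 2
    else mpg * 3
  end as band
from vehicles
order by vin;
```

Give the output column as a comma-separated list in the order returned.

85, 54, 53, -60, 51, 50, -8, 51, -21, 66, 42, 58

vin=X11: mileage >= 172986 or make in ('Ford', 'Kia', 'Honda') → 85
vin=X15: ELSE → 54
vin=X32: mileage >= 172986 or make in ('Ford', 'Kia', 'Honda') → 53
vin=X44: mileage >= 174377 → -60
vin=X53: ELSE → 51
vin=X59: mileage >= 172986 or make in ('Ford', 'Kia', 'Honda') → 50
vin=X66: mileage >= 174377 → -8
vin=X68: mileage >= 172986 or make in ('Ford', 'Kia', 'Honda') → 51
vin=X69: mileage >= 174377 → -21
vin=X76: mileage >= 172986 or make in ('Ford', 'Kia', 'Honda') → 66
vin=X85: ELSE → 42
vin=X95: mileage >= 67681 and doors = 4 → 58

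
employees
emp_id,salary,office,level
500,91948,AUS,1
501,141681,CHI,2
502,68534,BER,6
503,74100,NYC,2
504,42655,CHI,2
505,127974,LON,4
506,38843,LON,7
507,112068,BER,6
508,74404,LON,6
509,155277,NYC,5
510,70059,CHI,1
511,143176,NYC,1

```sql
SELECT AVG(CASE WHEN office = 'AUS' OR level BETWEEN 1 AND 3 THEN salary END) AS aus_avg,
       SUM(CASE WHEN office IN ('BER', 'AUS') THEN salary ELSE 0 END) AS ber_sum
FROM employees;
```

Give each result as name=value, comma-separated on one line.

[aus_avg: office = 'AUS' OR level BETWEEN 1 AND 3]
emp_id=500: ✓ → 91948
emp_id=501: ✓ → 141681
emp_id=502: ✗
emp_id=503: ✓ → 74100
emp_id=504: ✓ → 42655
emp_id=505: ✗
emp_id=506: ✗
emp_id=507: ✗
emp_id=508: ✗
emp_id=509: ✗
emp_id=510: ✓ → 70059
emp_id=511: ✓ → 143176
aus_avg = (91948 + 141681 + 74100 + 42655 + 70059 + 143176) / 6 = 93936.5
—
[ber_sum: office IN ('BER', 'AUS')]
emp_id=500: ✓ → 91948
emp_id=501: ✗
emp_id=502: ✓ → 68534
emp_id=503: ✗
emp_id=504: ✗
emp_id=505: ✗
emp_id=506: ✗
emp_id=507: ✓ → 112068
emp_id=508: ✗
emp_id=509: ✗
emp_id=510: ✗
emp_id=511: ✗
ber_sum = 91948 + 68534 + 112068 = 272550

aus_avg=93936.5, ber_sum=272550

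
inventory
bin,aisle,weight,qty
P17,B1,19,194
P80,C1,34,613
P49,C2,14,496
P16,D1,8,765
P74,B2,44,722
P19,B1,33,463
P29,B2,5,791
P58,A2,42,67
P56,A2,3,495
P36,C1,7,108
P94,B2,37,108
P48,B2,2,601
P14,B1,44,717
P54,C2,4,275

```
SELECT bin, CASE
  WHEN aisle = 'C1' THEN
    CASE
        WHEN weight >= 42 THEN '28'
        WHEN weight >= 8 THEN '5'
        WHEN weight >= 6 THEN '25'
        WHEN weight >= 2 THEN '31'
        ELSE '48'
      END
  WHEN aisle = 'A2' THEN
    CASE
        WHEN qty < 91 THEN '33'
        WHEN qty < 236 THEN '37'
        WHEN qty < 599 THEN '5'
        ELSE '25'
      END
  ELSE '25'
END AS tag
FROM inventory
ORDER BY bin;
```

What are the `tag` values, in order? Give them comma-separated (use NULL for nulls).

bin=P14: aisle='B1' → outer ELSE → 25
bin=P16: aisle='D1' → outer ELSE → 25
bin=P17: aisle='B1' → outer ELSE → 25
bin=P19: aisle='B1' → outer ELSE → 25
bin=P29: aisle='B2' → outer ELSE → 25
bin=P36: aisle='C1' → inner[weight >= 6] → 25
bin=P48: aisle='B2' → outer ELSE → 25
bin=P49: aisle='C2' → outer ELSE → 25
bin=P54: aisle='C2' → outer ELSE → 25
bin=P56: aisle='A2' → inner[qty < 599] → 5
bin=P58: aisle='A2' → inner[qty < 91] → 33
bin=P74: aisle='B2' → outer ELSE → 25
bin=P80: aisle='C1' → inner[weight >= 8] → 5
bin=P94: aisle='B2' → outer ELSE → 25

25, 25, 25, 25, 25, 25, 25, 25, 25, 5, 33, 25, 5, 25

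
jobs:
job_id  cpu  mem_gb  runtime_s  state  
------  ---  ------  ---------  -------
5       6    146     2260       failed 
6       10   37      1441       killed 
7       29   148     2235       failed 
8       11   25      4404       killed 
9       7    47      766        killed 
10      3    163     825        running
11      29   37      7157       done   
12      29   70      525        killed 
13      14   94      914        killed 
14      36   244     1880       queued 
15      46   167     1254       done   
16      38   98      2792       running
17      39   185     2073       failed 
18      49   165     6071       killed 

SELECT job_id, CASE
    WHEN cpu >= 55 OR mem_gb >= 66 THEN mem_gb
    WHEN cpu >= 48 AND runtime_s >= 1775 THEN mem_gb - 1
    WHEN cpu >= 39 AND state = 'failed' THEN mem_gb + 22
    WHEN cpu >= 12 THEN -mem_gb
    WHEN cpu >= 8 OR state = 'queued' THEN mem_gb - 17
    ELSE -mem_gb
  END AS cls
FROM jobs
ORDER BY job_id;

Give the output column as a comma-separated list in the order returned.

146, 20, 148, 8, -47, 163, -37, 70, 94, 244, 167, 98, 185, 165

job_id=5: cpu >= 55 OR mem_gb >= 66 → 146
job_id=6: cpu >= 8 OR state = 'queued' → 20
job_id=7: cpu >= 55 OR mem_gb >= 66 → 148
job_id=8: cpu >= 8 OR state = 'queued' → 8
job_id=9: ELSE → -47
job_id=10: cpu >= 55 OR mem_gb >= 66 → 163
job_id=11: cpu >= 12 → -37
job_id=12: cpu >= 55 OR mem_gb >= 66 → 70
job_id=13: cpu >= 55 OR mem_gb >= 66 → 94
job_id=14: cpu >= 55 OR mem_gb >= 66 → 244
job_id=15: cpu >= 55 OR mem_gb >= 66 → 167
job_id=16: cpu >= 55 OR mem_gb >= 66 → 98
job_id=17: cpu >= 55 OR mem_gb >= 66 → 185
job_id=18: cpu >= 55 OR mem_gb >= 66 → 165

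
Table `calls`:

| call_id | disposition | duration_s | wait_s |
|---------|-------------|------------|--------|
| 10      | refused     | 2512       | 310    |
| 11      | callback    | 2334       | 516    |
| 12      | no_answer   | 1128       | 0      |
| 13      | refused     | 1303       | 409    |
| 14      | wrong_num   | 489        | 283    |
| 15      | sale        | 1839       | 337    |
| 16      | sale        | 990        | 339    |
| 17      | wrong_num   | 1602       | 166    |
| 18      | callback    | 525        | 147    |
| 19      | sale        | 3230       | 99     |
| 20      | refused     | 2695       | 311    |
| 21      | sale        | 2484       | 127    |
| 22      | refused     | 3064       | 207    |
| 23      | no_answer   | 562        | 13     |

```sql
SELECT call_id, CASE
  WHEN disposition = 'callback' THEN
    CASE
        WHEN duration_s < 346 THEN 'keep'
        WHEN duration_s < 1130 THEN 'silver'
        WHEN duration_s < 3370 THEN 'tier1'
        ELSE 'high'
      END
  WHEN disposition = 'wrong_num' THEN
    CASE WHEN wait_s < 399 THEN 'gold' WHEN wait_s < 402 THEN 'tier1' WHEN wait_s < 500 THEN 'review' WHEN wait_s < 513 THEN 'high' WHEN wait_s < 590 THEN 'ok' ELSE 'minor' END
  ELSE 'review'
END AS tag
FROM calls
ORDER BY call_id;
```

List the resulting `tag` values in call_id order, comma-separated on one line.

call_id=10: disposition='refused' → outer ELSE → review
call_id=11: disposition='callback' → inner[duration_s < 3370] → tier1
call_id=12: disposition='no_answer' → outer ELSE → review
call_id=13: disposition='refused' → outer ELSE → review
call_id=14: disposition='wrong_num' → inner[wait_s < 399] → gold
call_id=15: disposition='sale' → outer ELSE → review
call_id=16: disposition='sale' → outer ELSE → review
call_id=17: disposition='wrong_num' → inner[wait_s < 399] → gold
call_id=18: disposition='callback' → inner[duration_s < 1130] → silver
call_id=19: disposition='sale' → outer ELSE → review
call_id=20: disposition='refused' → outer ELSE → review
call_id=21: disposition='sale' → outer ELSE → review
call_id=22: disposition='refused' → outer ELSE → review
call_id=23: disposition='no_answer' → outer ELSE → review

review, tier1, review, review, gold, review, review, gold, silver, review, review, review, review, review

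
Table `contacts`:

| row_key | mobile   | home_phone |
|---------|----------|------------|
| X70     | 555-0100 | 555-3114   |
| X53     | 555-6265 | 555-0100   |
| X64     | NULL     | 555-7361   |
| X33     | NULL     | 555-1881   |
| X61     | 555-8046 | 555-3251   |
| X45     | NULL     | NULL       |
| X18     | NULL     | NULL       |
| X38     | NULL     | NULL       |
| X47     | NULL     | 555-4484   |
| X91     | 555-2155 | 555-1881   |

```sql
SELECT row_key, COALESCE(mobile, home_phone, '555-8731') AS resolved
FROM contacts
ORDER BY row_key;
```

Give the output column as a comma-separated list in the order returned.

555-8731, 555-1881, 555-8731, 555-8731, 555-4484, 555-6265, 555-8046, 555-7361, 555-0100, 555-2155

row_key=X18: mobile=NULL, home_phone=NULL, → literal 555-8731 → 555-8731
row_key=X33: mobile=NULL, home_phone=555-1881 → 555-1881
row_key=X38: mobile=NULL, home_phone=NULL, → literal 555-8731 → 555-8731
row_key=X45: mobile=NULL, home_phone=NULL, → literal 555-8731 → 555-8731
row_key=X47: mobile=NULL, home_phone=555-4484 → 555-4484
row_key=X53: mobile=555-6265 → 555-6265
row_key=X61: mobile=555-8046 → 555-8046
row_key=X64: mobile=NULL, home_phone=555-7361 → 555-7361
row_key=X70: mobile=555-0100 → 555-0100
row_key=X91: mobile=555-2155 → 555-2155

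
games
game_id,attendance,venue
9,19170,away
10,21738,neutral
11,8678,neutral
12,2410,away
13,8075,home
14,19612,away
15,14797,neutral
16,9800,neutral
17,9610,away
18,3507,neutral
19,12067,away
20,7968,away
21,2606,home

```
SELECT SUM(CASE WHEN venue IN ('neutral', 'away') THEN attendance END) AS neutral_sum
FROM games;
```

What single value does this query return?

game_id=9: ✓ → 19170
game_id=10: ✓ → 21738
game_id=11: ✓ → 8678
game_id=12: ✓ → 2410
game_id=13: ✗
game_id=14: ✓ → 19612
game_id=15: ✓ → 14797
game_id=16: ✓ → 9800
game_id=17: ✓ → 9610
game_id=18: ✓ → 3507
game_id=19: ✓ → 12067
game_id=20: ✓ → 7968
game_id=21: ✗
neutral_sum = 19170 + 21738 + 8678 + 2410 + 19612 + 14797 + 9800 + 9610 + 3507 + 12067 + 7968 = 129357

129357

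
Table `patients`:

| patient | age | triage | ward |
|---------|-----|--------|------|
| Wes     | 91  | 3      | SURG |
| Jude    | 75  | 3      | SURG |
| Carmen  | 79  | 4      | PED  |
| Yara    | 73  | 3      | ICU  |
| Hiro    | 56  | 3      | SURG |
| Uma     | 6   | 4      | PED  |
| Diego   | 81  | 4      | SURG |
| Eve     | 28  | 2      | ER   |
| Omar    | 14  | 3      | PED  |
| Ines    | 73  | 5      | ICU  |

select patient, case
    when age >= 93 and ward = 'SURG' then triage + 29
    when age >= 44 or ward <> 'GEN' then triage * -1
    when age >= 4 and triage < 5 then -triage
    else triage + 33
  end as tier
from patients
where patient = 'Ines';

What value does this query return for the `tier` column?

-5

patient = Ines: age=73, triage=5, ward=ICU.
age >= 93 and ward = 'SURG' → false
age >= 44 or ward <> 'GEN' → true → -5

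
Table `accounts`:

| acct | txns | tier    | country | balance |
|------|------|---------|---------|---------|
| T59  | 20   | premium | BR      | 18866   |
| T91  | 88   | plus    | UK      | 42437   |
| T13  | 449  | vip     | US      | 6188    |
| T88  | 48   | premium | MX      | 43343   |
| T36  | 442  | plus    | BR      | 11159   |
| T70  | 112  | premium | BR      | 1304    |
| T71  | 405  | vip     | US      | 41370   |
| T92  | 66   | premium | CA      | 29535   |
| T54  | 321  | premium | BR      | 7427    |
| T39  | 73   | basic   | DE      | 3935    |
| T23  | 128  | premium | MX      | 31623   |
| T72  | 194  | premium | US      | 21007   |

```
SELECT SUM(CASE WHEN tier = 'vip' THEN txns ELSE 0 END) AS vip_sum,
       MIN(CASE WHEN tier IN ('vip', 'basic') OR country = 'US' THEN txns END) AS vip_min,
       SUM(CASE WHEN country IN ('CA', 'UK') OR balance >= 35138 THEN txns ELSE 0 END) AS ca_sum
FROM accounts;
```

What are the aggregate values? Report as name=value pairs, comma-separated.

[vip_sum: tier = 'vip']
acct=T59: ✗
acct=T91: ✗
acct=T13: ✓ → 449
acct=T88: ✗
acct=T36: ✗
acct=T70: ✗
acct=T71: ✓ → 405
acct=T92: ✗
acct=T54: ✗
acct=T39: ✗
acct=T23: ✗
acct=T72: ✗
vip_sum = 449 + 405 = 854
—
[vip_min: tier IN ('vip', 'basic') OR country = 'US']
acct=T59: ✗
acct=T91: ✗
acct=T13: ✓ → 449
acct=T88: ✗
acct=T36: ✗
acct=T70: ✗
acct=T71: ✓ → 405
acct=T92: ✗
acct=T54: ✗
acct=T39: ✓ → 73
acct=T23: ✗
acct=T72: ✓ → 194
vip_min = MIN(449, 405, 73, 194) = 73
—
[ca_sum: country IN ('CA', 'UK') OR balance >= 35138]
acct=T59: ✗
acct=T91: ✓ → 88
acct=T13: ✗
acct=T88: ✓ → 48
acct=T36: ✗
acct=T70: ✗
acct=T71: ✓ → 405
acct=T92: ✓ → 66
acct=T54: ✗
acct=T39: ✗
acct=T23: ✗
acct=T72: ✗
ca_sum = 88 + 48 + 405 + 66 = 607

vip_sum=854, vip_min=73, ca_sum=607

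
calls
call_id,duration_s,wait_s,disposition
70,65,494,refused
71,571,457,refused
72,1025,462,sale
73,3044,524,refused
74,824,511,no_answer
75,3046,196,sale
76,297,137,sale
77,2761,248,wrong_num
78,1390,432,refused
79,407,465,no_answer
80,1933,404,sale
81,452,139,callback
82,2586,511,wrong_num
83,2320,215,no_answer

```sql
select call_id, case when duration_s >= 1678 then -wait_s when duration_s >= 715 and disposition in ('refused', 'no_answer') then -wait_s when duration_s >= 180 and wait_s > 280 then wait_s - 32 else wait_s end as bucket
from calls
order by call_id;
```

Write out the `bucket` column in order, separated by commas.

call_id=70: ELSE → 494
call_id=71: duration_s >= 180 and wait_s > 280 → 425
call_id=72: duration_s >= 180 and wait_s > 280 → 430
call_id=73: duration_s >= 1678 → -524
call_id=74: duration_s >= 715 and disposition in ('refused', 'no_answer') → -511
call_id=75: duration_s >= 1678 → -196
call_id=76: ELSE → 137
call_id=77: duration_s >= 1678 → -248
call_id=78: duration_s >= 715 and disposition in ('refused', 'no_answer') → -432
call_id=79: duration_s >= 180 and wait_s > 280 → 433
call_id=80: duration_s >= 1678 → -404
call_id=81: ELSE → 139
call_id=82: duration_s >= 1678 → -511
call_id=83: duration_s >= 1678 → -215

494, 425, 430, -524, -511, -196, 137, -248, -432, 433, -404, 139, -511, -215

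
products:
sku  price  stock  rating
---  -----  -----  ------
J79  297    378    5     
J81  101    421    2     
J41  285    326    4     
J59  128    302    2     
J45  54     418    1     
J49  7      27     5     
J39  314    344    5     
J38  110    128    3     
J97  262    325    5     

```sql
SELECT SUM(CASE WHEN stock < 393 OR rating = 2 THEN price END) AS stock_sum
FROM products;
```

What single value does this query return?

1504

sku=J79: ✓ → 297
sku=J81: ✓ → 101
sku=J41: ✓ → 285
sku=J59: ✓ → 128
sku=J45: ✗
sku=J49: ✓ → 7
sku=J39: ✓ → 314
sku=J38: ✓ → 110
sku=J97: ✓ → 262
stock_sum = 297 + 101 + 285 + 128 + 7 + 314 + 110 + 262 = 1504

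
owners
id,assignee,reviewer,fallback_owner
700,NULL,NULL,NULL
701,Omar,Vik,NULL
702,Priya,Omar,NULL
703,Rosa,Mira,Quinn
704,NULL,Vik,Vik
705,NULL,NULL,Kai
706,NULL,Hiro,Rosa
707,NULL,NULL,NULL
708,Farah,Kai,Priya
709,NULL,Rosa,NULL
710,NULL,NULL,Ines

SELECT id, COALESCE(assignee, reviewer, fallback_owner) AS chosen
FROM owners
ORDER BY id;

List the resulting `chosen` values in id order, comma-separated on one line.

id=700: assignee=NULL, reviewer=NULL, fallback_owner=NULL (all NULL) → NULL
id=701: assignee=Omar → Omar
id=702: assignee=Priya → Priya
id=703: assignee=Rosa → Rosa
id=704: assignee=NULL, reviewer=Vik → Vik
id=705: assignee=NULL, reviewer=NULL, fallback_owner=Kai → Kai
id=706: assignee=NULL, reviewer=Hiro → Hiro
id=707: assignee=NULL, reviewer=NULL, fallback_owner=NULL (all NULL) → NULL
id=708: assignee=Farah → Farah
id=709: assignee=NULL, reviewer=Rosa → Rosa
id=710: assignee=NULL, reviewer=NULL, fallback_owner=Ines → Ines

NULL, Omar, Priya, Rosa, Vik, Kai, Hiro, NULL, Farah, Rosa, Ines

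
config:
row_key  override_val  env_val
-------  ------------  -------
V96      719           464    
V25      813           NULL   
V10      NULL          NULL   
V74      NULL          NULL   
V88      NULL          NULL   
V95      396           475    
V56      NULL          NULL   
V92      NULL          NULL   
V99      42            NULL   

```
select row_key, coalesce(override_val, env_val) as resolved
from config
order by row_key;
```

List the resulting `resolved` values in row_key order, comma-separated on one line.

row_key=V10: override_val=NULL, env_val=NULL (all NULL) → NULL
row_key=V25: override_val=813 → 813
row_key=V56: override_val=NULL, env_val=NULL (all NULL) → NULL
row_key=V74: override_val=NULL, env_val=NULL (all NULL) → NULL
row_key=V88: override_val=NULL, env_val=NULL (all NULL) → NULL
row_key=V92: override_val=NULL, env_val=NULL (all NULL) → NULL
row_key=V95: override_val=396 → 396
row_key=V96: override_val=719 → 719
row_key=V99: override_val=42 → 42

NULL, 813, NULL, NULL, NULL, NULL, 396, 719, 42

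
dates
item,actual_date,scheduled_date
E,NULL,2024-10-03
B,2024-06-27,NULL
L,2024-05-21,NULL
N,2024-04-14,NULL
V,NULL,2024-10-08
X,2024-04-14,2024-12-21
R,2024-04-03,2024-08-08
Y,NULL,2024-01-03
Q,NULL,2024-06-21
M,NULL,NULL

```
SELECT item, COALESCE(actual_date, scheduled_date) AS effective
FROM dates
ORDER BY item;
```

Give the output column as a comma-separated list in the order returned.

2024-06-27, 2024-10-03, 2024-05-21, NULL, 2024-04-14, 2024-06-21, 2024-04-03, 2024-10-08, 2024-04-14, 2024-01-03

item=B: actual_date=2024-06-27 → 2024-06-27
item=E: actual_date=NULL, scheduled_date=2024-10-03 → 2024-10-03
item=L: actual_date=2024-05-21 → 2024-05-21
item=M: actual_date=NULL, scheduled_date=NULL (all NULL) → NULL
item=N: actual_date=2024-04-14 → 2024-04-14
item=Q: actual_date=NULL, scheduled_date=2024-06-21 → 2024-06-21
item=R: actual_date=2024-04-03 → 2024-04-03
item=V: actual_date=NULL, scheduled_date=2024-10-08 → 2024-10-08
item=X: actual_date=2024-04-14 → 2024-04-14
item=Y: actual_date=NULL, scheduled_date=2024-01-03 → 2024-01-03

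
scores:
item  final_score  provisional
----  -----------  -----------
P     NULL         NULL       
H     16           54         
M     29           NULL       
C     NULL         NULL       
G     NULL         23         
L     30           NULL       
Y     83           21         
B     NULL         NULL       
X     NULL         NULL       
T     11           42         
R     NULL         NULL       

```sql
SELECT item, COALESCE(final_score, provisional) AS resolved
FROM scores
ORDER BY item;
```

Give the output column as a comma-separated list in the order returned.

NULL, NULL, 23, 16, 30, 29, NULL, NULL, 11, NULL, 83

item=B: final_score=NULL, provisional=NULL (all NULL) → NULL
item=C: final_score=NULL, provisional=NULL (all NULL) → NULL
item=G: final_score=NULL, provisional=23 → 23
item=H: final_score=16 → 16
item=L: final_score=30 → 30
item=M: final_score=29 → 29
item=P: final_score=NULL, provisional=NULL (all NULL) → NULL
item=R: final_score=NULL, provisional=NULL (all NULL) → NULL
item=T: final_score=11 → 11
item=X: final_score=NULL, provisional=NULL (all NULL) → NULL
item=Y: final_score=83 → 83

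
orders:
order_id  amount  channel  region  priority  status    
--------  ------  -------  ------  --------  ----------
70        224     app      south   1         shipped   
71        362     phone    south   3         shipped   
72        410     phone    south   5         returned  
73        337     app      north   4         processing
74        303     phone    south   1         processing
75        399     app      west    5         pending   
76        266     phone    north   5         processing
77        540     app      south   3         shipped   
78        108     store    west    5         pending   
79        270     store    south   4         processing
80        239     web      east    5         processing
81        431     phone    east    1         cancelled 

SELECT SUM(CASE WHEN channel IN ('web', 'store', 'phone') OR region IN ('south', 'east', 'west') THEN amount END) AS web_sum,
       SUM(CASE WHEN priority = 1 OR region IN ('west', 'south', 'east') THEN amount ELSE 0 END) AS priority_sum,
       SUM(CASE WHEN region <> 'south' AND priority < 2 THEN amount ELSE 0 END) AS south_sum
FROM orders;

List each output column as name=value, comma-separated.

[web_sum: channel IN ('web', 'store', 'phone') OR region IN ('south', 'east', 'west')]
order_id=70: ✓ → 224
order_id=71: ✓ → 362
order_id=72: ✓ → 410
order_id=73: ✗
order_id=74: ✓ → 303
order_id=75: ✓ → 399
order_id=76: ✓ → 266
order_id=77: ✓ → 540
order_id=78: ✓ → 108
order_id=79: ✓ → 270
order_id=80: ✓ → 239
order_id=81: ✓ → 431
web_sum = 224 + 362 + 410 + 303 + 399 + 266 + 540 + 108 + 270 + 239 + 431 = 3552
—
[priority_sum: priority = 1 OR region IN ('west', 'south', 'east')]
order_id=70: ✓ → 224
order_id=71: ✓ → 362
order_id=72: ✓ → 410
order_id=73: ✗
order_id=74: ✓ → 303
order_id=75: ✓ → 399
order_id=76: ✗
order_id=77: ✓ → 540
order_id=78: ✓ → 108
order_id=79: ✓ → 270
order_id=80: ✓ → 239
order_id=81: ✓ → 431
priority_sum = 224 + 362 + 410 + 303 + 399 + 540 + 108 + 270 + 239 + 431 = 3286
—
[south_sum: region <> 'south' AND priority < 2]
order_id=70: ✗
order_id=71: ✗
order_id=72: ✗
order_id=73: ✗
order_id=74: ✗
order_id=75: ✗
order_id=76: ✗
order_id=77: ✗
order_id=78: ✗
order_id=79: ✗
order_id=80: ✗
order_id=81: ✓ → 431
south_sum = 431

web_sum=3552, priority_sum=3286, south_sum=431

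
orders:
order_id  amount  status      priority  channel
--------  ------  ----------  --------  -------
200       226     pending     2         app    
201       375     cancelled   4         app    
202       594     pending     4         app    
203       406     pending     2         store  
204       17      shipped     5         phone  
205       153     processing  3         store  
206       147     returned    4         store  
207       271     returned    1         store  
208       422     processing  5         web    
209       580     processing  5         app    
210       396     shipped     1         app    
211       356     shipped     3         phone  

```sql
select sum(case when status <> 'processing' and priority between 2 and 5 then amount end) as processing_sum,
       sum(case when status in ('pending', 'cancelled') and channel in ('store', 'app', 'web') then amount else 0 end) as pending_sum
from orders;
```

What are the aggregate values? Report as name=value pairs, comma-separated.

processing_sum=2121, pending_sum=1601

[processing_sum: status <> 'processing' and priority between 2 and 5]
order_id=200: ✓ → 226
order_id=201: ✓ → 375
order_id=202: ✓ → 594
order_id=203: ✓ → 406
order_id=204: ✓ → 17
order_id=205: ✗
order_id=206: ✓ → 147
order_id=207: ✗
order_id=208: ✗
order_id=209: ✗
order_id=210: ✗
order_id=211: ✓ → 356
processing_sum = 226 + 375 + 594 + 406 + 17 + 147 + 356 = 2121
—
[pending_sum: status in ('pending', 'cancelled') and channel in ('store', 'app', 'web')]
order_id=200: ✓ → 226
order_id=201: ✓ → 375
order_id=202: ✓ → 594
order_id=203: ✓ → 406
order_id=204: ✗
order_id=205: ✗
order_id=206: ✗
order_id=207: ✗
order_id=208: ✗
order_id=209: ✗
order_id=210: ✗
order_id=211: ✗
pending_sum = 226 + 375 + 594 + 406 = 1601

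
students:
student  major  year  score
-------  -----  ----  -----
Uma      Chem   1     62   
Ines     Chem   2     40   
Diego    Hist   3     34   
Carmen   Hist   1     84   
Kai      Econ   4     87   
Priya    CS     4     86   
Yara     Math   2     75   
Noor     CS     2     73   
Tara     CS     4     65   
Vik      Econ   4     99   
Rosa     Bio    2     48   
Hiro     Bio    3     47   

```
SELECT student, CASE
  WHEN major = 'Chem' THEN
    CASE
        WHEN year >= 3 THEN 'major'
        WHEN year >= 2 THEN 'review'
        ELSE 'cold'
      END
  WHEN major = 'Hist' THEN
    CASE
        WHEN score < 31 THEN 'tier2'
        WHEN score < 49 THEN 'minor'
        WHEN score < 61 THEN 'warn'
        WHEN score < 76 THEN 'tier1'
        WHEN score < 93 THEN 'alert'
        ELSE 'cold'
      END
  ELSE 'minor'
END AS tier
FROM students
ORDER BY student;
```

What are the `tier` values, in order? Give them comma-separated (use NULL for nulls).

alert, minor, minor, review, minor, minor, minor, minor, minor, cold, minor, minor

student=Carmen: major='Hist' → inner[score < 93] → alert
student=Diego: major='Hist' → inner[score < 49] → minor
student=Hiro: major='Bio' → outer ELSE → minor
student=Ines: major='Chem' → inner[year >= 2] → review
student=Kai: major='Econ' → outer ELSE → minor
student=Noor: major='CS' → outer ELSE → minor
student=Priya: major='CS' → outer ELSE → minor
student=Rosa: major='Bio' → outer ELSE → minor
student=Tara: major='CS' → outer ELSE → minor
student=Uma: major='Chem' → inner[ELSE] → cold
student=Vik: major='Econ' → outer ELSE → minor
student=Yara: major='Math' → outer ELSE → minor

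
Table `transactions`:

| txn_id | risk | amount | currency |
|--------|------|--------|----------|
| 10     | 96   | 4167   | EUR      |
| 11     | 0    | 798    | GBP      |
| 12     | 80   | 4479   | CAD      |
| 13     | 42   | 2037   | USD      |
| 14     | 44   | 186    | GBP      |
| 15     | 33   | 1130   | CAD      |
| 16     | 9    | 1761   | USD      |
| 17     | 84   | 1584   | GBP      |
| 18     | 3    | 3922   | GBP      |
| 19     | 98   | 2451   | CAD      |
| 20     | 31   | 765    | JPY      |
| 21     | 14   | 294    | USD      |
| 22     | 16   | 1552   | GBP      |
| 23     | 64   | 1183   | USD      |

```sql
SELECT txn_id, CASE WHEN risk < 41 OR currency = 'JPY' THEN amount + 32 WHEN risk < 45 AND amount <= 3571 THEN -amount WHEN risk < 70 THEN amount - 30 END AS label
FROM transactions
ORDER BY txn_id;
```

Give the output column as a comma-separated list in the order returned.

NULL, 830, NULL, -2037, -186, 1162, 1793, NULL, 3954, NULL, 797, 326, 1584, 1153

txn_id=10: (no match → NULL) → NULL
txn_id=11: risk < 41 OR currency = 'JPY' → 830
txn_id=12: (no match → NULL) → NULL
txn_id=13: risk < 45 AND amount <= 3571 → -2037
txn_id=14: risk < 45 AND amount <= 3571 → -186
txn_id=15: risk < 41 OR currency = 'JPY' → 1162
txn_id=16: risk < 41 OR currency = 'JPY' → 1793
txn_id=17: (no match → NULL) → NULL
txn_id=18: risk < 41 OR currency = 'JPY' → 3954
txn_id=19: (no match → NULL) → NULL
txn_id=20: risk < 41 OR currency = 'JPY' → 797
txn_id=21: risk < 41 OR currency = 'JPY' → 326
txn_id=22: risk < 41 OR currency = 'JPY' → 1584
txn_id=23: risk < 70 → 1153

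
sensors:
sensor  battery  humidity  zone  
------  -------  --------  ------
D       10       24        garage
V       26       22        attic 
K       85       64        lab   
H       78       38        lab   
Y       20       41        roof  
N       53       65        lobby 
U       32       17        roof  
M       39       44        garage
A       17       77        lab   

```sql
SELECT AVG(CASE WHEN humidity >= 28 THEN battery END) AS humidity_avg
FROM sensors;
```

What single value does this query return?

sensor=D: ✗
sensor=V: ✗
sensor=K: ✓ → 85
sensor=H: ✓ → 78
sensor=Y: ✓ → 20
sensor=N: ✓ → 53
sensor=U: ✗
sensor=M: ✓ → 39
sensor=A: ✓ → 17
humidity_avg = (85 + 78 + 20 + 53 + 39 + 17) / 6 = 48.6666666667

48.6666666667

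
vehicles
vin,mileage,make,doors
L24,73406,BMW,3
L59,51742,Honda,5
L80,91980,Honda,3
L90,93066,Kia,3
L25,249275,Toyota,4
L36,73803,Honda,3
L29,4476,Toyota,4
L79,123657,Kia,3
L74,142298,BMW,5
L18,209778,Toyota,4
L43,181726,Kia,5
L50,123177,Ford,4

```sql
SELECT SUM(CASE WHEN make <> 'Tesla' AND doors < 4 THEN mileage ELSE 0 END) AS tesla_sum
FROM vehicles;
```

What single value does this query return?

455912

vin=L24: ✓ → 73406
vin=L59: ✗
vin=L80: ✓ → 91980
vin=L90: ✓ → 93066
vin=L25: ✗
vin=L36: ✓ → 73803
vin=L29: ✗
vin=L79: ✓ → 123657
vin=L74: ✗
vin=L18: ✗
vin=L43: ✗
vin=L50: ✗
tesla_sum = 73406 + 91980 + 93066 + 73803 + 123657 = 455912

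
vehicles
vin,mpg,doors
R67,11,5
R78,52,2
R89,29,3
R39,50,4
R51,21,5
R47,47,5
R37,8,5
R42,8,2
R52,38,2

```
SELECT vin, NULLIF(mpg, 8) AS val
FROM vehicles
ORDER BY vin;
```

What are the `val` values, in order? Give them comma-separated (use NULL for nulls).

vin=R37: mpg=8 vs 8: equal → NULL
vin=R39: mpg=50 vs 8: differ → 50
vin=R42: mpg=8 vs 8: equal → NULL
vin=R47: mpg=47 vs 8: differ → 47
vin=R51: mpg=21 vs 8: differ → 21
vin=R52: mpg=38 vs 8: differ → 38
vin=R67: mpg=11 vs 8: differ → 11
vin=R78: mpg=52 vs 8: differ → 52
vin=R89: mpg=29 vs 8: differ → 29

NULL, 50, NULL, 47, 21, 38, 11, 52, 29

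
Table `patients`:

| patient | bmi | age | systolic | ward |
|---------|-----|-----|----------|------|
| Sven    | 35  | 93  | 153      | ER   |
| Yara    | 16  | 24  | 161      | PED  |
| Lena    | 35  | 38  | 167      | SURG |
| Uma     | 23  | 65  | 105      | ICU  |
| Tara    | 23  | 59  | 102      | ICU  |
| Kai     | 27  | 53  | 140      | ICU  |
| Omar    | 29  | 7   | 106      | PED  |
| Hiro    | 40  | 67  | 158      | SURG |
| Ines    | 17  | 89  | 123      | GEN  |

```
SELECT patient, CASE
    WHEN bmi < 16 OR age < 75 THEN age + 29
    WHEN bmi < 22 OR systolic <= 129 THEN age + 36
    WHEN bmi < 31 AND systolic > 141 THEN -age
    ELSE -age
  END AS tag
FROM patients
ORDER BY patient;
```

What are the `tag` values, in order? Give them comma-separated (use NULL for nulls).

96, 125, 82, 67, 36, -93, 88, 94, 53

patient=Hiro: bmi < 16 OR age < 75 → 96
patient=Ines: bmi < 22 OR systolic <= 129 → 125
patient=Kai: bmi < 16 OR age < 75 → 82
patient=Lena: bmi < 16 OR age < 75 → 67
patient=Omar: bmi < 16 OR age < 75 → 36
patient=Sven: ELSE → -93
patient=Tara: bmi < 16 OR age < 75 → 88
patient=Uma: bmi < 16 OR age < 75 → 94
patient=Yara: bmi < 16 OR age < 75 → 53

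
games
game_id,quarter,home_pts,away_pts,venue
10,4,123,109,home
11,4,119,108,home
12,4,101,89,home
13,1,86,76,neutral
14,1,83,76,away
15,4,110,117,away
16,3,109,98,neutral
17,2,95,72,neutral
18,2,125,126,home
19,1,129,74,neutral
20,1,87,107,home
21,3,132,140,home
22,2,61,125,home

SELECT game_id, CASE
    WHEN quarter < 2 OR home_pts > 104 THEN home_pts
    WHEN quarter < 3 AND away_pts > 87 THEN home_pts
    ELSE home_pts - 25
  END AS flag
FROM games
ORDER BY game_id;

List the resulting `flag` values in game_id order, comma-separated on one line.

123, 119, 76, 86, 83, 110, 109, 70, 125, 129, 87, 132, 61

game_id=10: quarter < 2 OR home_pts > 104 → 123
game_id=11: quarter < 2 OR home_pts > 104 → 119
game_id=12: ELSE → 76
game_id=13: quarter < 2 OR home_pts > 104 → 86
game_id=14: quarter < 2 OR home_pts > 104 → 83
game_id=15: quarter < 2 OR home_pts > 104 → 110
game_id=16: quarter < 2 OR home_pts > 104 → 109
game_id=17: ELSE → 70
game_id=18: quarter < 2 OR home_pts > 104 → 125
game_id=19: quarter < 2 OR home_pts > 104 → 129
game_id=20: quarter < 2 OR home_pts > 104 → 87
game_id=21: quarter < 2 OR home_pts > 104 → 132
game_id=22: quarter < 3 AND away_pts > 87 → 61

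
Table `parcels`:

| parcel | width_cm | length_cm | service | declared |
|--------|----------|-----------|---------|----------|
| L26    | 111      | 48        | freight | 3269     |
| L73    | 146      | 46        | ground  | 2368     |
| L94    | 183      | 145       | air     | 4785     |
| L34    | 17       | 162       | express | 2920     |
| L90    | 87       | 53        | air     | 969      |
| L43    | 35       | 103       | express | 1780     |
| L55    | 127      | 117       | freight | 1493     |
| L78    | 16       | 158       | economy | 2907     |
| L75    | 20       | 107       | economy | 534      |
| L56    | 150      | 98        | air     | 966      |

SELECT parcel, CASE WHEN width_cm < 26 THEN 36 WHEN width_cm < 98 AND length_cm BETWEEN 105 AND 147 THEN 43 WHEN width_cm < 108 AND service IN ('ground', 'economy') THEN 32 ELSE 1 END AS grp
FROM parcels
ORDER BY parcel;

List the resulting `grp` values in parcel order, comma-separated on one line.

1, 36, 1, 1, 1, 1, 36, 36, 1, 1

parcel=L26: ELSE → 1
parcel=L34: width_cm < 26 → 36
parcel=L43: ELSE → 1
parcel=L55: ELSE → 1
parcel=L56: ELSE → 1
parcel=L73: ELSE → 1
parcel=L75: width_cm < 26 → 36
parcel=L78: width_cm < 26 → 36
parcel=L90: ELSE → 1
parcel=L94: ELSE → 1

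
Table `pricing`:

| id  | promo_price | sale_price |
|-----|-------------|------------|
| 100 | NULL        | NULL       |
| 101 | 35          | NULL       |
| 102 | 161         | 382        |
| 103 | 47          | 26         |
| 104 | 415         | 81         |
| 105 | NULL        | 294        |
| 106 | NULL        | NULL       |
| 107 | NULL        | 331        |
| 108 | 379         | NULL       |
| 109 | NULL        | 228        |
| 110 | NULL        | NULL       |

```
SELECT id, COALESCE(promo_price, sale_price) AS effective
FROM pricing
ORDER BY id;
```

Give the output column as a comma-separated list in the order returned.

NULL, 35, 161, 47, 415, 294, NULL, 331, 379, 228, NULL

id=100: promo_price=NULL, sale_price=NULL (all NULL) → NULL
id=101: promo_price=35 → 35
id=102: promo_price=161 → 161
id=103: promo_price=47 → 47
id=104: promo_price=415 → 415
id=105: promo_price=NULL, sale_price=294 → 294
id=106: promo_price=NULL, sale_price=NULL (all NULL) → NULL
id=107: promo_price=NULL, sale_price=331 → 331
id=108: promo_price=379 → 379
id=109: promo_price=NULL, sale_price=228 → 228
id=110: promo_price=NULL, sale_price=NULL (all NULL) → NULL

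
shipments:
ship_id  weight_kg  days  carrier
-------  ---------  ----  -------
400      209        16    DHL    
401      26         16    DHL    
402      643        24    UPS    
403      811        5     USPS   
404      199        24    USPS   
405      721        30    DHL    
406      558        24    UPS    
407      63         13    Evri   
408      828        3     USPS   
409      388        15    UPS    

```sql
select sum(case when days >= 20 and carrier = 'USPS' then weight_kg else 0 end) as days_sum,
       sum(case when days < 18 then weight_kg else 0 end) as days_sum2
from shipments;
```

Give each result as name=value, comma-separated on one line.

days_sum=199, days_sum2=2325

[days_sum: days >= 20 and carrier = 'USPS']
ship_id=400: ✗
ship_id=401: ✗
ship_id=402: ✗
ship_id=403: ✗
ship_id=404: ✓ → 199
ship_id=405: ✗
ship_id=406: ✗
ship_id=407: ✗
ship_id=408: ✗
ship_id=409: ✗
days_sum = 199
—
[days_sum2: days < 18]
ship_id=400: ✓ → 209
ship_id=401: ✓ → 26
ship_id=402: ✗
ship_id=403: ✓ → 811
ship_id=404: ✗
ship_id=405: ✗
ship_id=406: ✗
ship_id=407: ✓ → 63
ship_id=408: ✓ → 828
ship_id=409: ✓ → 388
days_sum2 = 209 + 26 + 811 + 63 + 828 + 388 = 2325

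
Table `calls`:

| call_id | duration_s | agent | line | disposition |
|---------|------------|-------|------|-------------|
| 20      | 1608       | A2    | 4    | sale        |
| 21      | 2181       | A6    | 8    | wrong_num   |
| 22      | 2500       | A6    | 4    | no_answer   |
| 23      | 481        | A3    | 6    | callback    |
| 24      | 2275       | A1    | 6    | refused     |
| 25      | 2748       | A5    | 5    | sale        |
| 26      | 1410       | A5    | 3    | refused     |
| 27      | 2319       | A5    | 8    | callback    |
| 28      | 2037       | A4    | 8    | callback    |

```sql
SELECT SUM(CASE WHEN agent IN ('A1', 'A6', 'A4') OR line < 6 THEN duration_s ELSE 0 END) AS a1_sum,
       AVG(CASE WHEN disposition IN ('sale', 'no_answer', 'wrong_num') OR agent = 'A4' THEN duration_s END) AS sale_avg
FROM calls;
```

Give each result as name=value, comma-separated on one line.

a1_sum=14759, sale_avg=2214.8

[a1_sum: agent IN ('A1', 'A6', 'A4') OR line < 6]
call_id=20: ✓ → 1608
call_id=21: ✓ → 2181
call_id=22: ✓ → 2500
call_id=23: ✗
call_id=24: ✓ → 2275
call_id=25: ✓ → 2748
call_id=26: ✓ → 1410
call_id=27: ✗
call_id=28: ✓ → 2037
a1_sum = 1608 + 2181 + 2500 + 2275 + 2748 + 1410 + 2037 = 14759
—
[sale_avg: disposition IN ('sale', 'no_answer', 'wrong_num') OR agent = 'A4']
call_id=20: ✓ → 1608
call_id=21: ✓ → 2181
call_id=22: ✓ → 2500
call_id=23: ✗
call_id=24: ✗
call_id=25: ✓ → 2748
call_id=26: ✗
call_id=27: ✗
call_id=28: ✓ → 2037
sale_avg = (1608 + 2181 + 2500 + 2748 + 2037) / 5 = 2214.8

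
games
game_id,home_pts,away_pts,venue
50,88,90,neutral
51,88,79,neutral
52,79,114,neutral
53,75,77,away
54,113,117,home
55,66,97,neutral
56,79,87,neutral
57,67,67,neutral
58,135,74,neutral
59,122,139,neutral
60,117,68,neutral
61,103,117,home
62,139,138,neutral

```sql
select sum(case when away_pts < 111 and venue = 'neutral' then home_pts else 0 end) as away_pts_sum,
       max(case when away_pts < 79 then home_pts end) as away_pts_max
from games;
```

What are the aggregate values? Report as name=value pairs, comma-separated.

[away_pts_sum: away_pts < 111 and venue = 'neutral']
game_id=50: ✓ → 88
game_id=51: ✓ → 88
game_id=52: ✗
game_id=53: ✗
game_id=54: ✗
game_id=55: ✓ → 66
game_id=56: ✓ → 79
game_id=57: ✓ → 67
game_id=58: ✓ → 135
game_id=59: ✗
game_id=60: ✓ → 117
game_id=61: ✗
game_id=62: ✗
away_pts_sum = 88 + 88 + 66 + 79 + 67 + 135 + 117 = 640
—
[away_pts_max: away_pts < 79]
game_id=50: ✗
game_id=51: ✗
game_id=52: ✗
game_id=53: ✓ → 75
game_id=54: ✗
game_id=55: ✗
game_id=56: ✗
game_id=57: ✓ → 67
game_id=58: ✓ → 135
game_id=59: ✗
game_id=60: ✓ → 117
game_id=61: ✗
game_id=62: ✗
away_pts_max = MAX(75, 67, 135, 117) = 135

away_pts_sum=640, away_pts_max=135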